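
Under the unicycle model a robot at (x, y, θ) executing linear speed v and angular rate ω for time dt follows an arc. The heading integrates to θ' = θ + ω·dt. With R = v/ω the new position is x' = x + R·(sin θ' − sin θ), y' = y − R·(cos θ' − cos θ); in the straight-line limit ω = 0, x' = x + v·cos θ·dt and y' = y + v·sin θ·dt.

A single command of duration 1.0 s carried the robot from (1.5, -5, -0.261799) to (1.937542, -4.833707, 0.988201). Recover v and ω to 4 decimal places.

Δθ = 0.988201 − -0.261799 = 1.250000
ω = Δθ/dt = 1.250000/1.0 = 1.2500
R = Δx/(sin θ' − sin θ) = 0.4000
v = R·ω = 0.4000·1.2500 = 0.5000

v = 0.5000, ω = 1.2500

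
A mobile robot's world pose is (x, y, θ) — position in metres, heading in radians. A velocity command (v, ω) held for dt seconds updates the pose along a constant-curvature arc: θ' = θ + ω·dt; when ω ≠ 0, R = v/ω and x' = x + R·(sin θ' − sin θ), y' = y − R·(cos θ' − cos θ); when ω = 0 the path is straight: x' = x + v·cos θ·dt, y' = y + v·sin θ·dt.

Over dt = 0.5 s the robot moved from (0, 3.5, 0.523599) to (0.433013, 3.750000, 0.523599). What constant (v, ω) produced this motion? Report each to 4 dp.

v = 1.0000, ω = 0.0000

Δθ = 0.523599 − 0.523599 = 0.000000
ω = Δθ/dt = 0.000000/0.5 = 0.0000
ω = 0 → v = (Δx·cos θ + Δy·sin θ)/dt = 1.0000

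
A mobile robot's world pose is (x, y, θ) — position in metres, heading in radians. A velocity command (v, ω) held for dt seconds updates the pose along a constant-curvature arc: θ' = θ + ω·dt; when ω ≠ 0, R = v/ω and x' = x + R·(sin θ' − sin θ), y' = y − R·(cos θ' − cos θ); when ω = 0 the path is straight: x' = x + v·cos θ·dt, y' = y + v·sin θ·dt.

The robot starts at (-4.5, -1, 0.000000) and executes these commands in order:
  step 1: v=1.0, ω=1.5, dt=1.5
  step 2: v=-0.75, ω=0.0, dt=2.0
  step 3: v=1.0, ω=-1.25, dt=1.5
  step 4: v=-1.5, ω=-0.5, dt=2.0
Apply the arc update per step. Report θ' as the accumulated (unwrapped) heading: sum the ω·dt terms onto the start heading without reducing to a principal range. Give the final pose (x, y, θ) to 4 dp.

(-5.5637, 0.5239, -0.6250)

step 1: θ'=2.2500 (R=0.6667) → pose (-3.9813, 0.0854, 2.2500)
step 2: θ'=2.2500 (straight) → pose (-3.0390, -1.0817, 2.2500)
step 3: θ'=0.3750 (R=-0.8000) → pose (-2.7096, 0.1653, 0.3750)
step 4: θ'=-0.6250 (R=3.0000) → pose (-5.5637, 0.5239, -0.6250)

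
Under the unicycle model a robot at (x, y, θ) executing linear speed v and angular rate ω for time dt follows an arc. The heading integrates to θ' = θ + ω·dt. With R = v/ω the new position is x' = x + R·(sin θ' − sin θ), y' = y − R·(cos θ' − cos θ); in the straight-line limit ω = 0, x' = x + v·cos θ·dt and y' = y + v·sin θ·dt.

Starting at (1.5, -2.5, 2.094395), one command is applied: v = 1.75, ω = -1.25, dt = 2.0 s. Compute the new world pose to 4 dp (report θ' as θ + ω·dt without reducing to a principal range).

θ' = 2.0944 + -1.25·2.0 = -0.4056
R = v/ω = 1.75/-1.25 = -1.4000
x' = 1.5 + -1.4000·(sin -0.4056 − sin 2.0944) = 3.2648
y' = -2.5 − -1.4000·(cos -0.4056 − cos 2.0944) = -0.5136

(3.2648, -0.5136, -0.4056)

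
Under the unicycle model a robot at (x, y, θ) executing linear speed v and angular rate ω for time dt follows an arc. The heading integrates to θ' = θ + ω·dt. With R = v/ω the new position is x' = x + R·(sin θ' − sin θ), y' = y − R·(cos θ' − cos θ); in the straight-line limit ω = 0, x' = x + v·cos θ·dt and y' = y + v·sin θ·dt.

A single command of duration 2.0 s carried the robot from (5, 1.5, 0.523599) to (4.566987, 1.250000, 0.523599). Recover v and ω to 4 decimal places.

Δθ = 0.523599 − 0.523599 = 0.000000
ω = Δθ/dt = 0.000000/2.0 = 0.0000
ω = 0 → v = (Δx·cos θ + Δy·sin θ)/dt = -0.2500

v = -0.2500, ω = 0.0000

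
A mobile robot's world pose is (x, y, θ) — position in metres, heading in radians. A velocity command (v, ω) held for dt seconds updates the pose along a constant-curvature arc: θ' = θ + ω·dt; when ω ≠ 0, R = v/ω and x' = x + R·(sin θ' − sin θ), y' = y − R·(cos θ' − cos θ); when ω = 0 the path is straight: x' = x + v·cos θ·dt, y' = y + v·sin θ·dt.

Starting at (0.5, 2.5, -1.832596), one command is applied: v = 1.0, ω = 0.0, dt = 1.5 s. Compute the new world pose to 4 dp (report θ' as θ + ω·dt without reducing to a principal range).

(0.1118, 1.0511, -1.8326)

θ' = -1.8326 + 0.0·1.5 = -1.8326
ω = 0 → straight: x' = 0.5 + 1.0·cos(-1.8326)·1.5 = 0.1118
y' = 2.5 + 1.0·sin(-1.8326)·1.5 = 1.0511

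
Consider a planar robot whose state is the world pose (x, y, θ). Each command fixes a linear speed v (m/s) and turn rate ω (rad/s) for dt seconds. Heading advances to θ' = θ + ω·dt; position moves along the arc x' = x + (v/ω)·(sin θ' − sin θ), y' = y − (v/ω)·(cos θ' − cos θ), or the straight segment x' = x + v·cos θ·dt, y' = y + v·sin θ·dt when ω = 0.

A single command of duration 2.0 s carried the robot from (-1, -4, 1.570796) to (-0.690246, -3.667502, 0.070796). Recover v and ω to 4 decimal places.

Δθ = 0.070796 − 1.570796 = -1.500000
ω = Δθ/dt = -1.500000/2.0 = -0.7500
R = −Δy/(cos θ' − cos θ) = -0.3333
v = R·ω = -0.3333·-0.7500 = 0.2500

v = 0.2500, ω = -0.7500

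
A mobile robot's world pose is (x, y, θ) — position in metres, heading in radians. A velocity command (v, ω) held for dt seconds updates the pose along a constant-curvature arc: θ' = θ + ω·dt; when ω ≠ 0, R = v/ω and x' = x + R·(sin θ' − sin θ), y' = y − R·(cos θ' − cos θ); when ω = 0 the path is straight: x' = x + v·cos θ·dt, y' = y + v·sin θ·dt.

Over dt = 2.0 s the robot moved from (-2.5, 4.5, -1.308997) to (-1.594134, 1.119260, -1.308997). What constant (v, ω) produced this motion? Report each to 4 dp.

Δθ = -1.308997 − -1.308997 = 0.000000
ω = Δθ/dt = 0.000000/2.0 = 0.0000
ω = 0 → v = (Δx·cos θ + Δy·sin θ)/dt = 1.7500

v = 1.7500, ω = 0.0000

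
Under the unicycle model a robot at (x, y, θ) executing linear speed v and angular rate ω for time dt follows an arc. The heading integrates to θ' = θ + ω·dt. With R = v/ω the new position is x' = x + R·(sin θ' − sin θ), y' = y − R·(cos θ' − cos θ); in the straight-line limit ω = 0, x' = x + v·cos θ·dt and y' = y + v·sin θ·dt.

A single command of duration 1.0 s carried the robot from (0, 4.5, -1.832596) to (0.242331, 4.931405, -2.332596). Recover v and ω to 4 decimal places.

Δθ = -2.332596 − -1.832596 = -0.500000
ω = Δθ/dt = -0.500000/1.0 = -0.5000
R = −Δy/(cos θ' − cos θ) = 1.0000
v = R·ω = 1.0000·-0.5000 = -0.5000

v = -0.5000, ω = -0.5000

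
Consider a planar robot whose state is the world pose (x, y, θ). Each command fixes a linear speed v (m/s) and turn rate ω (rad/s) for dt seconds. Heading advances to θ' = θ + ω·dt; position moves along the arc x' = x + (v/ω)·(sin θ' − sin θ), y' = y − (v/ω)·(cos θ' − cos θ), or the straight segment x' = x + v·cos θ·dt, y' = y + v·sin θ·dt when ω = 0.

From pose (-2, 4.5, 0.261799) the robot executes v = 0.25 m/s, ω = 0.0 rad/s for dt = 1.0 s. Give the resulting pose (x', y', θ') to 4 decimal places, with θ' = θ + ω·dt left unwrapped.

θ' = 0.2618 + 0.0·1.0 = 0.2618
ω = 0 → straight: x' = -2 + 0.25·cos(0.2618)·1.0 = -1.7585
y' = 4.5 + 0.25·sin(0.2618)·1.0 = 4.5647

(-1.7585, 4.5647, 0.2618)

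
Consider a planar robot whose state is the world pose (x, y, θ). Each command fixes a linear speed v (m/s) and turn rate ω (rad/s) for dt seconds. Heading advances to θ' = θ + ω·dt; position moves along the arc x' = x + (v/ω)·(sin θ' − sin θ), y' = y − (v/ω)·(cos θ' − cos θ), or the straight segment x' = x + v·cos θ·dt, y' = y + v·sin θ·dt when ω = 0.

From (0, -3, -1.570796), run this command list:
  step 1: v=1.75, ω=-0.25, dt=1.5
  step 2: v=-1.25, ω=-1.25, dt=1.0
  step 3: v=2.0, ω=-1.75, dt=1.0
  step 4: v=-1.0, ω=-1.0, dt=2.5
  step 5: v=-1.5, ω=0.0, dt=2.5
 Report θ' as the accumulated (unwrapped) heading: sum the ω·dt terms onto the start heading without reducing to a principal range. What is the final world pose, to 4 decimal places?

(-3.9310, -0.2499, -7.4458)

step 1: θ'=-1.9458 (R=-7.0000) → pose (-0.4864, -5.5639, -1.9458)
step 2: θ'=-3.1958 (R=1.0000) → pose (0.4982, -4.9316, -3.1958)
step 3: θ'=-4.9458 (R=-1.1429) → pose (-0.5517, -3.5261, -4.9458)
step 4: θ'=-7.4458 (R=1.0000) → pose (-2.4424, -3.6918, -7.4458)
step 5: θ'=-7.4458 (straight) → pose (-3.9310, -0.2499, -7.4458)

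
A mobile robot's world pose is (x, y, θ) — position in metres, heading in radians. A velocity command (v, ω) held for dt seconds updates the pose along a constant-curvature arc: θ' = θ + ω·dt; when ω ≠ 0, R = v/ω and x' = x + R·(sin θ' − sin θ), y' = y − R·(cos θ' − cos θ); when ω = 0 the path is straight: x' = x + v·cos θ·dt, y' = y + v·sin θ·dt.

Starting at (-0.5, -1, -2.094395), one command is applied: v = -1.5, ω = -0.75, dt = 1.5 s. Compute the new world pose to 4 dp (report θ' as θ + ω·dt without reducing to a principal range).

(1.3875, -0.0060, -3.2194)

θ' = -2.0944 + -0.75·1.5 = -3.2194
R = v/ω = -1.5/-0.75 = 2.0000
x' = -0.5 + 2.0000·(sin -3.2194 − sin -2.0944) = 1.3875
y' = -1 − 2.0000·(cos -3.2194 − cos -2.0944) = -0.0060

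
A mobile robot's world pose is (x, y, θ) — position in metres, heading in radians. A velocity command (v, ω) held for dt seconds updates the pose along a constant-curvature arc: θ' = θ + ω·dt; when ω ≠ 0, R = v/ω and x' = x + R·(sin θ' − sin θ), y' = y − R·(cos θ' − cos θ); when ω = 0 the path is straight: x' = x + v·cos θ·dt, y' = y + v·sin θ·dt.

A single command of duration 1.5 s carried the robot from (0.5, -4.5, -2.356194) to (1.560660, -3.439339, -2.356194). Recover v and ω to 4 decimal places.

v = -1.0000, ω = 0.0000

Δθ = -2.356194 − -2.356194 = 0.000000
ω = Δθ/dt = 0.000000/1.5 = 0.0000
ω = 0 → v = (Δx·cos θ + Δy·sin θ)/dt = -1.0000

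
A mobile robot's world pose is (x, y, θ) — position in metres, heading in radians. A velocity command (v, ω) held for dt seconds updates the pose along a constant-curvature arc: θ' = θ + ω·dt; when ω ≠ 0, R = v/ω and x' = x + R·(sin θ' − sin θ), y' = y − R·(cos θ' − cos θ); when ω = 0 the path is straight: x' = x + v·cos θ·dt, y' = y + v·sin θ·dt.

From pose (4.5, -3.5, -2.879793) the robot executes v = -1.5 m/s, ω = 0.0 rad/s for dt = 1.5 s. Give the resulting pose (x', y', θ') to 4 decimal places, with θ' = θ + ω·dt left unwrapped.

(6.6733, -2.9177, -2.8798)

θ' = -2.8798 + 0.0·1.5 = -2.8798
ω = 0 → straight: x' = 4.5 + -1.5·cos(-2.8798)·1.5 = 6.6733
y' = -3.5 + -1.5·sin(-2.8798)·1.5 = -2.9177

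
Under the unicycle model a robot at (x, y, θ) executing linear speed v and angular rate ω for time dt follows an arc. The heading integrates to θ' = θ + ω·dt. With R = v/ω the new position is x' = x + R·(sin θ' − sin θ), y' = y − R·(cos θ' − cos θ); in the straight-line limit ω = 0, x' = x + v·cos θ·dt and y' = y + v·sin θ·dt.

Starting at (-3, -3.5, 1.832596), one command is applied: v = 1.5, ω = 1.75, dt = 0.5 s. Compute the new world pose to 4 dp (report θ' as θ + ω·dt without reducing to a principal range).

(-3.4675, -2.9442, 2.7076)

θ' = 1.8326 + 1.75·0.5 = 2.7076
R = v/ω = 1.5/1.75 = 0.8571
x' = -3 + 0.8571·(sin 2.7076 − sin 1.8326) = -3.4675
y' = -3.5 − 0.8571·(cos 2.7076 − cos 1.8326) = -2.9442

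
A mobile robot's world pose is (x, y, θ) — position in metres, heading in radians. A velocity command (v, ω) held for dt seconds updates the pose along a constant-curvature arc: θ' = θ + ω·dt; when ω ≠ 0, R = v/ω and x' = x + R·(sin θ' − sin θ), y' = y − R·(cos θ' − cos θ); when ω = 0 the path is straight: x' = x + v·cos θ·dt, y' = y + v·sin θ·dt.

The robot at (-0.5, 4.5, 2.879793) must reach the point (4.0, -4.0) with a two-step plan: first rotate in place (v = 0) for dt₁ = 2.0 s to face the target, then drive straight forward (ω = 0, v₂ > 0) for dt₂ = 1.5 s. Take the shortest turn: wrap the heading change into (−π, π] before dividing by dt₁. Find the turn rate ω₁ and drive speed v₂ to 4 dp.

heading to target = atan2(-4−4.5, 4−-0.5) = -1.0839
Δθ = wrap(-1.0839 − 2.8798) = 2.3195; ω₁ = Δθ/dt₁ = 1.1597
distance = √((4−-0.5)² + (-4−4.5)²) = 9.6177; v₂ = distance/dt₂ = 6.4118

ω₁ = 1.1597, v₂ = 6.4118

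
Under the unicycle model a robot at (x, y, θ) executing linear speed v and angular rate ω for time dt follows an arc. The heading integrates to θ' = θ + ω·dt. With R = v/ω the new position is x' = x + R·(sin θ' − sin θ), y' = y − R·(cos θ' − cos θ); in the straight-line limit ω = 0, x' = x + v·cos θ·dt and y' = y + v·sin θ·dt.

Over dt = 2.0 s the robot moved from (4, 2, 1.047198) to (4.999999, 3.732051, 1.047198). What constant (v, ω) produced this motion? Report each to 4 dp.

Δθ = 1.047198 − 1.047198 = 0.000000
ω = Δθ/dt = 0.000000/2.0 = 0.0000
ω = 0 → v = (Δx·cos θ + Δy·sin θ)/dt = 1.0000

v = 1.0000, ω = 0.0000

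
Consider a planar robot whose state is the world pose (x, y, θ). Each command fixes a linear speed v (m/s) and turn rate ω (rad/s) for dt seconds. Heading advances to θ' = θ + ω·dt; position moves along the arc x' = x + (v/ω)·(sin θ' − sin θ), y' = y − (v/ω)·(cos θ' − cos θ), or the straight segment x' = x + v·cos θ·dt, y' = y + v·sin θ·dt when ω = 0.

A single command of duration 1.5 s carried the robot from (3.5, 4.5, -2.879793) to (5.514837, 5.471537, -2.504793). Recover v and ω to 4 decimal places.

Δθ = -2.504793 − -2.879793 = 0.375000
ω = Δθ/dt = 0.375000/1.5 = 0.2500
R = Δx/(sin θ' − sin θ) = -6.0000
v = R·ω = -6.0000·0.2500 = -1.5000

v = -1.5000, ω = 0.2500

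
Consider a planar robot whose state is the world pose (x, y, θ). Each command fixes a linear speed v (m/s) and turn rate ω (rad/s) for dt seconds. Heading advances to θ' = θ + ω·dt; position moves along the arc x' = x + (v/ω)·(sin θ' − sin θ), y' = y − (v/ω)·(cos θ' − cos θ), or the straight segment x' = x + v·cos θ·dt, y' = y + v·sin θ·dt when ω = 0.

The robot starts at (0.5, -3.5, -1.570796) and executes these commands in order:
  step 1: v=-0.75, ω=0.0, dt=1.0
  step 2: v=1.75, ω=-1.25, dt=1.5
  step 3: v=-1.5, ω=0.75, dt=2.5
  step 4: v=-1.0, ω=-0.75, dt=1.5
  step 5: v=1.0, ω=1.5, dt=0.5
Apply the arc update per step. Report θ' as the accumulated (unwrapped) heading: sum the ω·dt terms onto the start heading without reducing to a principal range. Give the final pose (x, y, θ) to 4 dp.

(1.7053, -1.3319, -1.9458)

step 1: θ'=-1.5708 (straight) → pose (0.5000, -2.7500, -1.5708)
step 2: θ'=-3.4458 (R=-1.4000) → pose (-1.3193, -4.0857, -3.4458)
step 3: θ'=-1.5708 (R=-2.0000) → pose (1.2797, -2.1775, -1.5708)
step 4: θ'=-2.6958 (R=1.3333) → pose (2.0382, -0.9745, -2.6958)
step 5: θ'=-1.9458 (R=0.6667) → pose (1.7053, -1.3319, -1.9458)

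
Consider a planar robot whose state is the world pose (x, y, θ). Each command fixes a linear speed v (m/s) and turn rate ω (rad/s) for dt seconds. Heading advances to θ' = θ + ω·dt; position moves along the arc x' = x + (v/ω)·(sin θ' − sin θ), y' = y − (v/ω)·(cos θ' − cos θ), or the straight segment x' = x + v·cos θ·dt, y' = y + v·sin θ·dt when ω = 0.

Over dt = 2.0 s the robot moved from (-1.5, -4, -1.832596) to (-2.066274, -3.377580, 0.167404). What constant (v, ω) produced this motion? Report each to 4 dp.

Δθ = 0.167404 − -1.832596 = 2.000000
ω = Δθ/dt = 2.000000/2.0 = 1.0000
R = −Δy/(cos θ' − cos θ) = -0.5000
v = R·ω = -0.5000·1.0000 = -0.5000

v = -0.5000, ω = 1.0000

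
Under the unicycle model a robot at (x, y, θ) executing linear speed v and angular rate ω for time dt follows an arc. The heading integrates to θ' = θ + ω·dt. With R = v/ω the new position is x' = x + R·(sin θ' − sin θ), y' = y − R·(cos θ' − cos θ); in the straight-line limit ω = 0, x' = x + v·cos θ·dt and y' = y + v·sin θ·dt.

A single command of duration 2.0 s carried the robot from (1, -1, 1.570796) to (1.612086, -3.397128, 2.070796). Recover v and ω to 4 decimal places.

Δθ = 2.070796 − 1.570796 = 0.500000
ω = Δθ/dt = 0.500000/2.0 = 0.2500
R = −Δy/(cos θ' − cos θ) = -5.0000
v = R·ω = -5.0000·0.2500 = -1.2500

v = -1.2500, ω = 0.2500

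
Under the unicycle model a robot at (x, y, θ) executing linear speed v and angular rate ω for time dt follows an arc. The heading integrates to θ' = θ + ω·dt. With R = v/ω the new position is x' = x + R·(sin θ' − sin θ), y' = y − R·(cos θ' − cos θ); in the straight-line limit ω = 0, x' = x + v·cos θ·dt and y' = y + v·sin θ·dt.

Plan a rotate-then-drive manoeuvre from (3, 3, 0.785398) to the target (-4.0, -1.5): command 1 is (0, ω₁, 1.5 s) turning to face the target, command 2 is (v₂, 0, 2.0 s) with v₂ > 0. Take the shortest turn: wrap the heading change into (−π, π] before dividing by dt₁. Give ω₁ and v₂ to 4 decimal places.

ω₁ = 1.9517, v₂ = 4.1608

heading to target = atan2(-1.5−3, -4−3) = -2.5703
Δθ = wrap(-2.5703 − 0.7854) = 2.9275; ω₁ = Δθ/dt₁ = 1.9517
distance = √((-4−3)² + (-1.5−3)²) = 8.3217; v₂ = distance/dt₂ = 4.1608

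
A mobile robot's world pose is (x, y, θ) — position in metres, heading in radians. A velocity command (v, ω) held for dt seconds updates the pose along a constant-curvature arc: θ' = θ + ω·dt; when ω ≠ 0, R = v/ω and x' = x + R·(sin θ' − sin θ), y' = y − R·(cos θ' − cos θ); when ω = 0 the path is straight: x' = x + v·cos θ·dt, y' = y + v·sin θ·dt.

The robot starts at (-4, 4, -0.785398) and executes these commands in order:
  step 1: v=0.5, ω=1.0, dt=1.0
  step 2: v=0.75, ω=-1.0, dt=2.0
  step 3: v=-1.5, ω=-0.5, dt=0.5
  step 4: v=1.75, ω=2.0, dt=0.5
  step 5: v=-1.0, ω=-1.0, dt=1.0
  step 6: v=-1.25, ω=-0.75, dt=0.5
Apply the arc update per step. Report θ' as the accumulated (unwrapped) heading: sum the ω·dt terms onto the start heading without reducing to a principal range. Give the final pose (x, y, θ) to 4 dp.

(-2.0254, 4.2915, -2.4104)

step 1: θ'=0.2146 (R=0.5000) → pose (-3.5400, 3.8650, 0.2146)
step 2: θ'=-1.7854 (R=-0.7500) → pose (-2.6475, 2.9725, -1.7854)
step 3: θ'=-2.0354 (R=3.0000) → pose (-2.3983, 3.6778, -2.0354)
step 4: θ'=-1.0354 (R=0.8750) → pose (-2.3686, 2.8394, -1.0354)
step 5: θ'=-2.0354 (R=1.0000) → pose (-2.4025, 3.7976, -2.0354)
step 6: θ'=-2.4104 (R=1.6667) → pose (-2.0254, 4.2915, -2.4104)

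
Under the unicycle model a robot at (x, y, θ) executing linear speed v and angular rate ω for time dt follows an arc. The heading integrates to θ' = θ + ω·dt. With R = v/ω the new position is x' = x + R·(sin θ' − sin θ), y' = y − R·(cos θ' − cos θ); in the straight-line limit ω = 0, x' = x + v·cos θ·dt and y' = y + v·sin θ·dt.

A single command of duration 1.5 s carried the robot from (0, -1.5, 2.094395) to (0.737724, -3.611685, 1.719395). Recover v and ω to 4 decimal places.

Δθ = 1.719395 − 2.094395 = -0.375000
ω = Δθ/dt = -0.375000/1.5 = -0.2500
R = −Δy/(cos θ' − cos θ) = 6.0000
v = R·ω = 6.0000·-0.2500 = -1.5000

v = -1.5000, ω = -0.2500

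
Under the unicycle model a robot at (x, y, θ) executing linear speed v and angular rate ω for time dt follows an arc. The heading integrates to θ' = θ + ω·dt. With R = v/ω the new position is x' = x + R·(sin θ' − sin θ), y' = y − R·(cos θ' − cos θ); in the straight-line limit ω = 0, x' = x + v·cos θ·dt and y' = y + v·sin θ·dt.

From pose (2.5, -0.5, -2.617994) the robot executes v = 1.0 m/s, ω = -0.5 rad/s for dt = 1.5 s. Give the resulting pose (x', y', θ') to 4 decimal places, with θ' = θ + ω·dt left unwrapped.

(1.0511, -0.7169, -3.3680)

θ' = -2.6180 + -0.5·1.5 = -3.3680
R = v/ω = 1.0/-0.5 = -2.0000
x' = 2.5 + -2.0000·(sin -3.3680 − sin -2.6180) = 1.0511
y' = -0.5 − -2.0000·(cos -3.3680 − cos -2.6180) = -0.7169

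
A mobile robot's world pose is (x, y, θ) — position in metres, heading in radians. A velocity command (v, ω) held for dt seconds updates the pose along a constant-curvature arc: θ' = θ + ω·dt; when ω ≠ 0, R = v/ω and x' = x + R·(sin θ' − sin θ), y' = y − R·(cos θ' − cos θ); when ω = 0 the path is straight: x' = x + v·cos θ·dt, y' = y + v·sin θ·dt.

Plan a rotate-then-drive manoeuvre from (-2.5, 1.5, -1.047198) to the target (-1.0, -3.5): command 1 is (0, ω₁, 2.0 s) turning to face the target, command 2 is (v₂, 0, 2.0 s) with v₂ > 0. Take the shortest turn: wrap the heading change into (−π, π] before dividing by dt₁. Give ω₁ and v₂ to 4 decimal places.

ω₁ = -0.1161, v₂ = 2.6101

heading to target = atan2(-3.5−1.5, -1−-2.5) = -1.2793
Δθ = wrap(-1.2793 − -1.0472) = -0.2321; ω₁ = Δθ/dt₁ = -0.1161
distance = √((-1−-2.5)² + (-3.5−1.5)²) = 5.2202; v₂ = distance/dt₂ = 2.6101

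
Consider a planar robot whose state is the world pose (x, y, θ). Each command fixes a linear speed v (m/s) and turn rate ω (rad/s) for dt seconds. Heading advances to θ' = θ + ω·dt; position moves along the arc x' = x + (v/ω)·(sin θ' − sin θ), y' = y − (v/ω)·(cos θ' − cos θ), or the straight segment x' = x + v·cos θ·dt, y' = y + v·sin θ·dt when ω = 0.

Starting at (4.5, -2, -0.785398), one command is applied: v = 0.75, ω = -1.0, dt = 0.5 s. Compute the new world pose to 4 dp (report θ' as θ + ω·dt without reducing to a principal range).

θ' = -0.7854 + -1.0·0.5 = -1.2854
R = v/ω = 0.75/-1.0 = -0.7500
x' = 4.5 + -0.7500·(sin -1.2854 − sin -0.7854) = 4.6893
y' = -2 − -0.7500·(cos -1.2854 − cos -0.7854) = -2.3192

(4.6893, -2.3192, -1.2854)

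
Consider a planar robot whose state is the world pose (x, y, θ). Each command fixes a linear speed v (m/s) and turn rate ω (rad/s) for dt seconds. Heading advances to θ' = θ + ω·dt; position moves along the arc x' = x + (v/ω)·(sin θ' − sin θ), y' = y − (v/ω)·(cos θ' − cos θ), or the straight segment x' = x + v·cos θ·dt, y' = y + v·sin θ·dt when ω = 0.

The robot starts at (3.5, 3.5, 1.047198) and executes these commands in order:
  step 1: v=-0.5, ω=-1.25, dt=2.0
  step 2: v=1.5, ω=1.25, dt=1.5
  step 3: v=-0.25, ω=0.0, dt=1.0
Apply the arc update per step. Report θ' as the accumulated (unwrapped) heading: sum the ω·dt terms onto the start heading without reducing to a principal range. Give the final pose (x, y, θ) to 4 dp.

step 1: θ'=-1.4528 (R=0.4000) → pose (2.7564, 3.6529, -1.4528)
step 2: θ'=0.4222 (R=1.2000) → pose (4.4397, 2.6995, 0.4222)
step 3: θ'=0.4222 (straight) → pose (4.2117, 2.5971, 0.4222)

(4.2117, 2.5971, 0.4222)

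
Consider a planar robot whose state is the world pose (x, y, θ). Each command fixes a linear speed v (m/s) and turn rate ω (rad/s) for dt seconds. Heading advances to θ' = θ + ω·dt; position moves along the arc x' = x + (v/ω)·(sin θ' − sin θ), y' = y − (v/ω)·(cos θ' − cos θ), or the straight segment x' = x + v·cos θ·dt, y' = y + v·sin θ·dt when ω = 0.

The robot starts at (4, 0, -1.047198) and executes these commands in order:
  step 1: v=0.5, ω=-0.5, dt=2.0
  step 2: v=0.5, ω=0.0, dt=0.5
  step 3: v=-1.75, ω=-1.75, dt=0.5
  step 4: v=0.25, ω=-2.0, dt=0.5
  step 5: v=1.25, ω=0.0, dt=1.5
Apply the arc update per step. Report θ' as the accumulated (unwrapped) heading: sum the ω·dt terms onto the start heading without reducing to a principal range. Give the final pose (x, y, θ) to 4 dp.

step 1: θ'=-2.0472 (R=-1.0000) → pose (4.0226, -0.9586, -2.0472)
step 2: θ'=-2.0472 (straight) → pose (3.9080, -1.1807, -2.0472)
step 3: θ'=-2.9222 (R=1.0000) → pose (4.5790, -0.6633, -2.9222)
step 4: θ'=-3.9222 (R=-0.1250) → pose (4.4638, -0.6301, -3.9222)
step 5: θ'=-3.9222 (straight) → pose (3.1317, 0.6893, -3.9222)

(3.1317, 0.6893, -3.9222)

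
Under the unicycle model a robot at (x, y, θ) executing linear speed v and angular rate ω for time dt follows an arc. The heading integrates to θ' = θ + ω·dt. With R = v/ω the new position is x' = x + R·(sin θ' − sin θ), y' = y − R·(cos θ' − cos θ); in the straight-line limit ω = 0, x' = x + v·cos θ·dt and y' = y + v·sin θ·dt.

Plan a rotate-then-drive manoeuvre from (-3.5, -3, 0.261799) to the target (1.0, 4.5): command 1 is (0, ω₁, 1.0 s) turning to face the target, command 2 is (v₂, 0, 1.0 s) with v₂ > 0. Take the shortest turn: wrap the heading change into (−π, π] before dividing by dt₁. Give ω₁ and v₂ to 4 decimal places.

ω₁ = 0.7686, v₂ = 8.7464

heading to target = atan2(4.5−-3, 1−-3.5) = 1.0304
Δθ = wrap(1.0304 − 0.2618) = 0.7686; ω₁ = Δθ/dt₁ = 0.7686
distance = √((1−-3.5)² + (4.5−-3)²) = 8.7464; v₂ = distance/dt₂ = 8.7464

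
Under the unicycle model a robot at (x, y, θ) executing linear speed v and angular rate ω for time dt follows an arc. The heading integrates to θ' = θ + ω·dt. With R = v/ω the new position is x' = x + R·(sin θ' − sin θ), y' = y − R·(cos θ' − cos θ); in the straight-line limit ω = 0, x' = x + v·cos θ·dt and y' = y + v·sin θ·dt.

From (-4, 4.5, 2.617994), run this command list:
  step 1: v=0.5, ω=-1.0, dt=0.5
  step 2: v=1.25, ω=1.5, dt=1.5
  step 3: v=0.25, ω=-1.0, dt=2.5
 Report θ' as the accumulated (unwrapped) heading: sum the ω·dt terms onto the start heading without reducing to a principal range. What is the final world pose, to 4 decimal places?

(-6.1474, 4.5318, 1.8680)

step 1: θ'=2.1180 (R=-0.5000) → pose (-4.1770, 4.6729, 2.1180)
step 2: θ'=4.3680 (R=0.8333) → pose (-5.6730, 4.5206, 4.3680)
step 3: θ'=1.8680 (R=-0.2500) → pose (-6.1474, 4.5318, 1.8680)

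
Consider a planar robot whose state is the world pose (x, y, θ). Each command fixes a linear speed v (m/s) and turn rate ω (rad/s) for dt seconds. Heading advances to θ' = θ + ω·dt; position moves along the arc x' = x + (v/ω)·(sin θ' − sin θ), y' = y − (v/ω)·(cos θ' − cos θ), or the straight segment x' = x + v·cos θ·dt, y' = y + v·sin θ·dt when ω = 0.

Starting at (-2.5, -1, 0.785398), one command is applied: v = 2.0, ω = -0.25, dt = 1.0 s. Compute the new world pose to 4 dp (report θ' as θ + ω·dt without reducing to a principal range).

(-0.9246, 0.2237, 0.5354)

θ' = 0.7854 + -0.25·1.0 = 0.5354
R = v/ω = 2.0/-0.25 = -8.0000
x' = -2.5 + -8.0000·(sin 0.5354 − sin 0.7854) = -0.9246
y' = -1 − -8.0000·(cos 0.5354 − cos 0.7854) = 0.2237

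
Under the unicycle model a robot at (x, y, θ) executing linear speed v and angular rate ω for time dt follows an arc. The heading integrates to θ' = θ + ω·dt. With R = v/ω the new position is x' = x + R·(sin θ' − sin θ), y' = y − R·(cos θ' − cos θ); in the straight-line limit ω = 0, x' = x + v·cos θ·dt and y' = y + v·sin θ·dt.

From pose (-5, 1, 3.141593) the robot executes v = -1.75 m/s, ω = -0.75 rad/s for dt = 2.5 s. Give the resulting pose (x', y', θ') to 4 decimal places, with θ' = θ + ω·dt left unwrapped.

(-2.7738, -2.0322, 1.2666)

θ' = 3.1416 + -0.75·2.5 = 1.2666
R = v/ω = -1.75/-0.75 = 2.3333
x' = -5 + 2.3333·(sin 1.2666 − sin 3.1416) = -2.7738
y' = 1 − 2.3333·(cos 1.2666 − cos 3.1416) = -2.0322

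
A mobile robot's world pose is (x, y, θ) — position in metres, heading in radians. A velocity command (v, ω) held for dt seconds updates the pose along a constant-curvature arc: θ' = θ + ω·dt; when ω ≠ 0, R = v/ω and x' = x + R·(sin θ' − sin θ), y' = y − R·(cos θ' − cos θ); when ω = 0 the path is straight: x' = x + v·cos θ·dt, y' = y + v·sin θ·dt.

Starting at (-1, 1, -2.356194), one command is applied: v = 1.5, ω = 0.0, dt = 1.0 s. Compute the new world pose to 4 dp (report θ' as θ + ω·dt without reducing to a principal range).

(-2.0607, -0.0607, -2.3562)

θ' = -2.3562 + 0.0·1.0 = -2.3562
ω = 0 → straight: x' = -1 + 1.5·cos(-2.3562)·1.0 = -2.0607
y' = 1 + 1.5·sin(-2.3562)·1.0 = -0.0607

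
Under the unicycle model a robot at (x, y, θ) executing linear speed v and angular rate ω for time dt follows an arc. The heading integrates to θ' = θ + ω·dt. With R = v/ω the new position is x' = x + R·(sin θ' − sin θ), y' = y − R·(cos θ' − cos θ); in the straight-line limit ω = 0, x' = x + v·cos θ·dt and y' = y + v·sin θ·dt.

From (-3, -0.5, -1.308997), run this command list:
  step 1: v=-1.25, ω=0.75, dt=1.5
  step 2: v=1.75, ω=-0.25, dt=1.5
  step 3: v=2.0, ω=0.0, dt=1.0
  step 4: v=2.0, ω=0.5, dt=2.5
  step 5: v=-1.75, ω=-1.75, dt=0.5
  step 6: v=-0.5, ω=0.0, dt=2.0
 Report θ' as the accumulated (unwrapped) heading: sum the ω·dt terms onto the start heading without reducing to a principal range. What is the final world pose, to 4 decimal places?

(2.6895, -1.0217, -0.1840)

step 1: θ'=-0.1840 (R=-1.6667) → pose (-4.3049, 0.7072, -0.1840)
step 2: θ'=-0.5590 (R=-7.0000) → pose (-1.8733, -0.2402, -0.5590)
step 3: θ'=-0.5590 (straight) → pose (-0.1777, -1.3008, -0.5590)
step 4: θ'=0.6910 (R=4.0000) → pose (4.4928, -0.9921, 0.6910)
step 5: θ'=-0.1840 (R=1.0000) → pose (3.6726, -1.2046, -0.1840)
step 6: θ'=-0.1840 (straight) → pose (2.6895, -1.0217, -0.1840)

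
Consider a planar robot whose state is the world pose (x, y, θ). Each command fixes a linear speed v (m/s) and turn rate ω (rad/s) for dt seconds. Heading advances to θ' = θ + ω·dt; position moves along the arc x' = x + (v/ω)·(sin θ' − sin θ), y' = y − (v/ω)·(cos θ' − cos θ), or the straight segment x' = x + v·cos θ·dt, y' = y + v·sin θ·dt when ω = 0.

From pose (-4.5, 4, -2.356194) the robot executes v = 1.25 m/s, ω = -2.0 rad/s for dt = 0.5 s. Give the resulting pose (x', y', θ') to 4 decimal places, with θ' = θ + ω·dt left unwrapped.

θ' = -2.3562 + -2.0·0.5 = -3.3562
R = v/ω = 1.25/-2.0 = -0.6250
x' = -4.5 + -0.6250·(sin -3.3562 − sin -2.3562) = -5.0750
y' = 4 − -0.6250·(cos -3.3562 − cos -2.3562) = 3.8313

(-5.0750, 3.8313, -3.3562)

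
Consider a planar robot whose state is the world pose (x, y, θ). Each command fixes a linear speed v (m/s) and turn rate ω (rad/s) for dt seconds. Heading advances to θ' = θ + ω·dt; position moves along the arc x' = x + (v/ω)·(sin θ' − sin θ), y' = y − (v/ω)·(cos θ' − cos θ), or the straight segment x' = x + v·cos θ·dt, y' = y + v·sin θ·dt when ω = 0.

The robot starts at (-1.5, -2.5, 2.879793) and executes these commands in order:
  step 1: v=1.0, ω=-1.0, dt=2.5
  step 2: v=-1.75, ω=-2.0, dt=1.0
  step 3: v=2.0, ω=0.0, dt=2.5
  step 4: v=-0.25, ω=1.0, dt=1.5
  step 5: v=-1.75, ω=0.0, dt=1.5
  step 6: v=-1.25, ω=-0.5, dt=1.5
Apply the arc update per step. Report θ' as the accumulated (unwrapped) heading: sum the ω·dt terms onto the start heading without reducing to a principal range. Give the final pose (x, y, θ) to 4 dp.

step 1: θ'=0.3798 (R=-1.0000) → pose (-1.6119, -0.6053, 0.3798)
step 2: θ'=-1.6202 (R=0.8750) → pose (-2.8102, 0.2505, -1.6202)
step 3: θ'=-1.6202 (straight) → pose (-3.0572, -4.7434, -1.6202)
step 4: θ'=-0.1202 (R=-0.2500) → pose (-3.2769, -4.4828, -0.1202)
step 5: θ'=-0.1202 (straight) → pose (-5.8830, -4.1680, -0.1202)
step 6: θ'=-0.8702 (R=2.5000) → pose (-7.4943, -3.2977, -0.8702)

(-7.4943, -3.2977, -0.8702)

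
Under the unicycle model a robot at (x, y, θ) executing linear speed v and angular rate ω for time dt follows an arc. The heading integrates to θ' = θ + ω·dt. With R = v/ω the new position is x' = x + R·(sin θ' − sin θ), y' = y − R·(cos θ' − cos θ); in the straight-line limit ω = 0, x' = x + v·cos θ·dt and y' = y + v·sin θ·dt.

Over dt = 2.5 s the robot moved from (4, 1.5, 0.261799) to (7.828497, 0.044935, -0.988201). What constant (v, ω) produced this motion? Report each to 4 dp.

v = 1.7500, ω = -0.5000

Δθ = -0.988201 − 0.261799 = -1.250000
ω = Δθ/dt = -1.250000/2.5 = -0.5000
R = Δx/(sin θ' − sin θ) = -3.5000
v = R·ω = -3.5000·-0.5000 = 1.7500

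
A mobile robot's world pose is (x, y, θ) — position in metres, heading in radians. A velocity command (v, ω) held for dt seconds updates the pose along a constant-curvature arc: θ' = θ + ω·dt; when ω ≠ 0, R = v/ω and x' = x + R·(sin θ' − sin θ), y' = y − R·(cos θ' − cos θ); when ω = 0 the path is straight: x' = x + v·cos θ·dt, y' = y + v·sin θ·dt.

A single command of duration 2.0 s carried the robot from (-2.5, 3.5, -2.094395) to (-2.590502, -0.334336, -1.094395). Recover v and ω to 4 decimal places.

v = 2.0000, ω = 0.5000

Δθ = -1.094395 − -2.094395 = 1.000000
ω = Δθ/dt = 1.000000/2.0 = 0.5000
R = −Δy/(cos θ' − cos θ) = 4.0000
v = R·ω = 4.0000·0.5000 = 2.0000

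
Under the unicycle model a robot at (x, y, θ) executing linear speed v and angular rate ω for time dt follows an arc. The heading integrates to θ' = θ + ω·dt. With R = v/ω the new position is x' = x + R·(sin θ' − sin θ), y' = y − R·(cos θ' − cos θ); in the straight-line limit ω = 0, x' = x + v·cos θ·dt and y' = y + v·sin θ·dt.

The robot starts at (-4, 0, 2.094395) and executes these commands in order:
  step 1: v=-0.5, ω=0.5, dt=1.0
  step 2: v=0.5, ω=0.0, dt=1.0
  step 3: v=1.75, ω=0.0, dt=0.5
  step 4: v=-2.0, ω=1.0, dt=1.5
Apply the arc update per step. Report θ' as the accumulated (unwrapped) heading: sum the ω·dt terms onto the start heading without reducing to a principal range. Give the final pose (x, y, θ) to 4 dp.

step 1: θ'=2.5944 (R=-1.0000) → pose (-3.6543, -0.3540, 2.5944)
step 2: θ'=2.5944 (straight) → pose (-4.0813, -0.0938, 2.5944)
step 3: θ'=2.5944 (straight) → pose (-4.8285, 0.3614, 2.5944)
step 4: θ'=4.0944 (R=-2.0000) → pose (-2.1578, 0.9106, 4.0944)

(-2.1578, 0.9106, 4.0944)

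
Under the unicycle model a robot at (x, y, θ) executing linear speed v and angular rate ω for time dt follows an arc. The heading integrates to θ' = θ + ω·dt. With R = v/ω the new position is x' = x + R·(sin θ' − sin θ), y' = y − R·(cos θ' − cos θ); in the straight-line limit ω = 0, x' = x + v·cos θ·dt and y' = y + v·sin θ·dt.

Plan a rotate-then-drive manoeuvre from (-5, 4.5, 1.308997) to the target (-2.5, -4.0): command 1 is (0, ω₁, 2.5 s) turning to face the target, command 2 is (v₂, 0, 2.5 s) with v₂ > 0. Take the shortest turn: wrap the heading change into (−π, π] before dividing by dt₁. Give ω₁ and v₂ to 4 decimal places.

heading to target = atan2(-4−4.5, -2.5−-5) = -1.2847
Δθ = wrap(-1.2847 − 1.3090) = -2.5937; ω₁ = Δθ/dt₁ = -1.0375
distance = √((-2.5−-5)² + (-4−4.5)²) = 8.8600; v₂ = distance/dt₂ = 3.5440

ω₁ = -1.0375, v₂ = 3.5440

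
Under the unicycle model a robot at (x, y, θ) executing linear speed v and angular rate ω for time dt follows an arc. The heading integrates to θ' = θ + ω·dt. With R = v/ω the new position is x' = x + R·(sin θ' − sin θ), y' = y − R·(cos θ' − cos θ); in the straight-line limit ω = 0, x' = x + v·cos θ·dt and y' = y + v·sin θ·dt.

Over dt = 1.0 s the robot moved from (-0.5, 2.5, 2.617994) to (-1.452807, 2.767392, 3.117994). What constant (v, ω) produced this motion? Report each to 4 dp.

v = 1.0000, ω = 0.5000

Δθ = 3.117994 − 2.617994 = 0.500000
ω = Δθ/dt = 0.500000/1.0 = 0.5000
R = Δx/(sin θ' − sin θ) = 2.0000
v = R·ω = 2.0000·0.5000 = 1.0000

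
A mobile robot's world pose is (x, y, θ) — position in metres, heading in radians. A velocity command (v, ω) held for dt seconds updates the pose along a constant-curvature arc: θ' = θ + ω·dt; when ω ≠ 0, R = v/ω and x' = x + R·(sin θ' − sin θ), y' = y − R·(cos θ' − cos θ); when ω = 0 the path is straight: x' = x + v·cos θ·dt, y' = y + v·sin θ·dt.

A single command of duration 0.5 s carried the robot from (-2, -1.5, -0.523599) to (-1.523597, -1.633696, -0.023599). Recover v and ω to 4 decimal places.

v = 1.0000, ω = 1.0000

Δθ = -0.023599 − -0.523599 = 0.500000
ω = Δθ/dt = 0.500000/0.5 = 1.0000
R = Δx/(sin θ' − sin θ) = 1.0000
v = R·ω = 1.0000·1.0000 = 1.0000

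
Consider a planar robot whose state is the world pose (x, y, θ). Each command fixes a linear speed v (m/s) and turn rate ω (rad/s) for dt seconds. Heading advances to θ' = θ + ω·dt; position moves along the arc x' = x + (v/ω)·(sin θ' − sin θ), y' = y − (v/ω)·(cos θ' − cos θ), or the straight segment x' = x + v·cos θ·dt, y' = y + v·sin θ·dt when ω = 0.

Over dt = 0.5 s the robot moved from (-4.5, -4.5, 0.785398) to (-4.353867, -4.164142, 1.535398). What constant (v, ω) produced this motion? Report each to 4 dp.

Δθ = 1.535398 − 0.785398 = 0.750000
ω = Δθ/dt = 0.750000/0.5 = 1.5000
R = −Δy/(cos θ' − cos θ) = 0.5000
v = R·ω = 0.5000·1.5000 = 0.7500

v = 0.7500, ω = 1.5000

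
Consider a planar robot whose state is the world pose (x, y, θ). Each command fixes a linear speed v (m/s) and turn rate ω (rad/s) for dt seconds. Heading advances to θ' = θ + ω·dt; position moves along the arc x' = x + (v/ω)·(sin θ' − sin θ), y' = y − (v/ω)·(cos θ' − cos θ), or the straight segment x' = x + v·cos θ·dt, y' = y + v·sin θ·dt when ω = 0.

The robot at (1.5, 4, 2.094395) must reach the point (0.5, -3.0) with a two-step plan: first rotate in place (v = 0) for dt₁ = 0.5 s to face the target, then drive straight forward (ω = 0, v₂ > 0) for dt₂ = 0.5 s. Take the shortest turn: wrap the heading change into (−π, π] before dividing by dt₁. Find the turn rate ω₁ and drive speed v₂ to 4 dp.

ω₁ = 4.9522, v₂ = 14.1421

heading to target = atan2(-3−4, 0.5−1.5) = -1.7127
Δθ = wrap(-1.7127 − 2.0944) = 2.4761; ω₁ = Δθ/dt₁ = 4.9522
distance = √((0.5−1.5)² + (-3−4)²) = 7.0711; v₂ = distance/dt₂ = 14.1421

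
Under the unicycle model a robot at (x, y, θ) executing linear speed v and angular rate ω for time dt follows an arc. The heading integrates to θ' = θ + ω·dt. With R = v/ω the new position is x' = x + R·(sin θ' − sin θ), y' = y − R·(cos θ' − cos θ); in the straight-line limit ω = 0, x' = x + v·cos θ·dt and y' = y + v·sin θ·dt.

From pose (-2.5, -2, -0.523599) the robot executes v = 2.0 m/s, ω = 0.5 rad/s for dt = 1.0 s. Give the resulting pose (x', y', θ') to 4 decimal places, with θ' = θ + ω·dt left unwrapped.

θ' = -0.5236 + 0.5·1.0 = -0.0236
R = v/ω = 2.0/0.5 = 4.0000
x' = -2.5 + 4.0000·(sin -0.0236 − sin -0.5236) = -0.5944
y' = -2 − 4.0000·(cos -0.0236 − cos -0.5236) = -2.5348

(-0.5944, -2.5348, -0.0236)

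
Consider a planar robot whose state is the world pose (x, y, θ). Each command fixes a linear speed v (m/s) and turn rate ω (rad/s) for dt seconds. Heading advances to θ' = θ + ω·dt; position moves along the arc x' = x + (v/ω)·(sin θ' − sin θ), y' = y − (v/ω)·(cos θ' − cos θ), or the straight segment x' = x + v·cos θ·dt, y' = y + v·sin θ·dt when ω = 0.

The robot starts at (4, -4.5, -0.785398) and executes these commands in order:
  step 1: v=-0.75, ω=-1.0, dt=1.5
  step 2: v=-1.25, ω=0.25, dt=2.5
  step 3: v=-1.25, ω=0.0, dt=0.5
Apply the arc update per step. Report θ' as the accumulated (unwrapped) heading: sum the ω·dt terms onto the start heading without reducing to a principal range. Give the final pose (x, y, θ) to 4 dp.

step 1: θ'=-2.2854 (R=0.7500) → pose (3.9638, -3.4782, -2.2854)
step 2: θ'=-1.6604 (R=-5.0000) → pose (5.1670, -0.6490, -1.6604)
step 3: θ'=-1.6604 (straight) → pose (5.2229, -0.0265, -1.6604)

(5.2229, -0.0265, -1.6604)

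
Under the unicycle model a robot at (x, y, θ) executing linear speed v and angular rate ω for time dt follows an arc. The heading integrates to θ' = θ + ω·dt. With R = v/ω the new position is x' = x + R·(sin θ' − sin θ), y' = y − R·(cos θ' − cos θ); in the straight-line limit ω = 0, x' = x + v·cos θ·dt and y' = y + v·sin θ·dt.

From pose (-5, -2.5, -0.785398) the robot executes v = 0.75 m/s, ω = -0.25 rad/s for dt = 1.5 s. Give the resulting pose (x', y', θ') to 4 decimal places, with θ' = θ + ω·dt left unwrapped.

θ' = -0.7854 + -0.25·1.5 = -1.1604
R = v/ω = 0.75/-0.25 = -3.0000
x' = -5 + -3.0000·(sin -1.1604 − sin -0.7854) = -4.3704
y' = -2.5 − -3.0000·(cos -1.1604 − cos -0.7854) = -3.4244

(-4.3704, -3.4244, -1.1604)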